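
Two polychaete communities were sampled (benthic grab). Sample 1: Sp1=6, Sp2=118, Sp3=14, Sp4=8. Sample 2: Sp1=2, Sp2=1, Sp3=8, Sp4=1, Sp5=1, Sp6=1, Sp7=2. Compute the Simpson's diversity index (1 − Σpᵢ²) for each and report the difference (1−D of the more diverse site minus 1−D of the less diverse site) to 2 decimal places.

0.37

Sample 1: N=146, proportions 0.0411, 0.8082, 0.0959, 0.0548, giving 1−D = 0.3329 (working shown to 4 dp, full precision carried).
Sample 2: N=16, proportions 0.125, 0.0625, 0.5, 0.0625, 0.0625, 0.0625, 0.125, giving 1−D = 0.7031.
Difference = |0.3329 − 0.7031| = 0.3702, i.e. 0.37 to 2 decimal places.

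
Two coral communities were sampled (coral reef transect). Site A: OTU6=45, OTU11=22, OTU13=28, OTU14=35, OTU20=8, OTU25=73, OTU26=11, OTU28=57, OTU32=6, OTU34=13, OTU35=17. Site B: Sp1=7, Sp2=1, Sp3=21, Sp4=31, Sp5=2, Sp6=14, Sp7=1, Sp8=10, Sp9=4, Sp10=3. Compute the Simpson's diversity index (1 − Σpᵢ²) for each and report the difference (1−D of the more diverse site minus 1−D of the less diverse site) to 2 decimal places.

0.06

Site A: N=315, proportions 0.1429, 0.0698, 0.0889, 0.1111, 0.0254, 0.2317, 0.0349, 0.181, 0.019, 0.0413, 0.054, giving 1−D = 0.8612 (working shown to 4 dp, full precision carried).
Site B: N=94, proportions 0.0745, 0.0106, 0.2234, 0.3298, 0.0213, 0.1489, 0.0106, 0.1064, 0.0426, 0.0319, giving 1−D = 0.7988.
Difference = |0.8612 − 0.7988| = 0.0624, i.e. 0.06 to 2 decimal places.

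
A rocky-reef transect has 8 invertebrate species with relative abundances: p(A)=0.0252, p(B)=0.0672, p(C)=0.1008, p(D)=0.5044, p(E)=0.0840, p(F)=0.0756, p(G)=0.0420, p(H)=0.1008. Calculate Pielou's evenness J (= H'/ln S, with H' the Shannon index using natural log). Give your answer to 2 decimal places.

H' = −Σ pᵢ ln pᵢ = −((-0.0928) + (-0.1814) + (-0.2313) + (-0.3452) + (-0.2081) + (-0.1952) + (-0.1331) + (-0.2313)) = 1.6184 (working shown to 4 dp, full precision carried).
With S = 8 species, ln S = 2.0794, so J = 1.6184/2.0794 = 0.7783, i.e. 0.78 to 2 decimal places.

0.78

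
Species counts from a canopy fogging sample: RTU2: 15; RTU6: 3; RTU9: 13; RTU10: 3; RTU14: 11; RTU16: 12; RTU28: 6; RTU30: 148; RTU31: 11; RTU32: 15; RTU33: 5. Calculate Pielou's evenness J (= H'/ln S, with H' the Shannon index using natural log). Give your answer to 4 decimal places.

0.6310

Total N = 15+3+13+3+11+12+6+148+11+15+5 = 242, so the proportions are 0.061983, 0.012397, 0.053719, 0.012397, 0.045455, 0.049587, 0.024793, 0.61157, 0.045455, 0.061983, 0.020661 (working shown to 6 dp, full precision carried).
H' = −Σ pᵢ ln pᵢ = −((-0.172369) + (-0.054426) + (-0.157074) + (-0.054426) + (-0.140502) + (-0.148960) + (-0.091666) + (-0.300725) + (-0.140502) + (-0.172369) + (-0.080155)) = 1.513172.
With S = 11 species, ln S = 2.397895, so J = 1.513172/2.397895 = 0.631042, i.e. 0.6310 to 4 decimal places.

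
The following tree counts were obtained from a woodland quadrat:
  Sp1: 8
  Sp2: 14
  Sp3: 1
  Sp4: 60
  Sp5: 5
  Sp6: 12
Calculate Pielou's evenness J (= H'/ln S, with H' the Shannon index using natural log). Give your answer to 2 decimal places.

0.69

Total N = 8+14+1+60+5+12 = 100, so the proportions are 0.08, 0.14, 0.01, 0.6, 0.05, 0.12 (working shown to 4 dp, full precision carried).
H' = −Σ pᵢ ln pᵢ = −((-0.2021) + (-0.2753) + (-0.0461) + (-0.3065) + (-0.1498) + (-0.2544)) = 1.2341.
With S = 6 species, ln S = 1.7918, so J = 1.2341/1.7918 = 0.6888, i.e. 0.69 to 2 decimal places.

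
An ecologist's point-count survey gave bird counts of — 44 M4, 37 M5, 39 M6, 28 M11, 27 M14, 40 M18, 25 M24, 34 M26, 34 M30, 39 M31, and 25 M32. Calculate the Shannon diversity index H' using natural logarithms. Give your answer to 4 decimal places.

2.3801

Total N = 44+37+39+28+27+40+25+34+34+39+25 = 372, so the proportions are 0.11828, 0.099462, 0.104839, 0.075269, 0.072581, 0.107527, 0.067204, 0.091398, 0.091398, 0.104839, 0.067204 (working shown to 6 dp, full precision carried).
Each pᵢ ln pᵢ term: 0.11828×(-2.134704)=-0.252492, 0.099462×(-2.307976)=-0.229557, 0.104839×(-2.255332)=-0.236446, 0.075269×(-2.586689)=-0.194697, 0.072581×(-2.623057)=-0.190383, 0.107527×(-2.230014)=-0.239786, 0.067204×(-2.700018)=-0.181453, 0.091398×(-2.392533)=-0.218672, 0.091398×(-2.392533)=-0.218672, 0.104839×(-2.255332)=-0.236446, 0.067204×(-2.700018)=-0.181453.
Sum = -2.380058, so H' = 2.3801.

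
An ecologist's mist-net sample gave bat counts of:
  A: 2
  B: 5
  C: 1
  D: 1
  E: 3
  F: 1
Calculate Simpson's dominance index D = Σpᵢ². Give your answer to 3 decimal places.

0.243

Total N = 2+5+1+1+3+1 = 13, so the proportions are 0.15385, 0.38462, 0.07692, 0.07692, 0.23077, 0.07692 (working shown to 5 dp, full precision carried).
D = 0.15385² + 0.38462² + 0.07692² + 0.07692² + 0.23077² + 0.07692² = 0.02367 + 0.14793 + 0.00592 + 0.00592 + 0.05325 + 0.00592 = 0.24260.
To 3 decimal places, D = 0.243.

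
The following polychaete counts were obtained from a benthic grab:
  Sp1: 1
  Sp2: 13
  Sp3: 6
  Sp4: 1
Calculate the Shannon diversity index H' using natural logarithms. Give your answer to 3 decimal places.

Total N = 1+13+6+1 = 21, so the proportions are 0.04762, 0.61905, 0.28571, 0.04762 (working shown to 5 dp, full precision carried).
Each pᵢ ln pᵢ term: 0.04762×(-3.04452)=-0.14498, 0.61905×(-0.47957)=-0.29688, 0.28571×(-1.25276)=-0.35793, 0.04762×(-3.04452)=-0.14498.
Sum = -0.94477, so H' = 0.945.

0.945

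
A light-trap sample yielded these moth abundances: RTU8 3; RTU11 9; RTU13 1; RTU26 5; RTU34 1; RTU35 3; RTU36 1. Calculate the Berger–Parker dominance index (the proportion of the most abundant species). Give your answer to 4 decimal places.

0.3913

Total N = 3+9+1+5+1+3+1 = 23, so the proportions are 0.130435, 0.391304, 0.043478, 0.217391, 0.043478, 0.130435, 0.043478 (working shown to 6 dp, full precision carried).
The largest proportion is 0.391304, i.e. d = 0.3913 to 4 decimal places.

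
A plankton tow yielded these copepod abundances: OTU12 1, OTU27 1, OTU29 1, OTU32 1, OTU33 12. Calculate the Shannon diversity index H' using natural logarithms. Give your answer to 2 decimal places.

0.91

Total N = 1+1+1+1+12 = 16, so the proportions are 0.0625, 0.0625, 0.0625, 0.0625, 0.75 (working shown to 4 dp, full precision carried).
Each pᵢ ln pᵢ term: 0.0625×(-2.7726)=-0.1733, 0.0625×(-2.7726)=-0.1733, 0.0625×(-2.7726)=-0.1733, 0.0625×(-2.7726)=-0.1733, 0.75×(-0.2877)=-0.2158.
Sum = -0.9089, so H' = 0.91.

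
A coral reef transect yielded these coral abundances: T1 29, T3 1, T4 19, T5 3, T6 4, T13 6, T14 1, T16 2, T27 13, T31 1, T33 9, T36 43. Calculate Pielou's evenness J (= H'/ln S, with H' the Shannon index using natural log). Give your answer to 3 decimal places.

0.766

Total N = 29+1+19+3+4+6+1+2+13+1+9+43 = 131, so the proportions are 0.22137, 0.00763, 0.14504, 0.0229, 0.03053, 0.0458, 0.00763, 0.01527, 0.09924, 0.00763, 0.0687, 0.32824 (working shown to 5 dp, full precision carried).
H' = −Σ pᵢ ln pᵢ = −((-0.33381) + (-0.03722) + (-0.28003) + (-0.08649) + (-0.10653) + (-0.14123) + (-0.03722) + (-0.06385) + (-0.22926) + (-0.03722) + (-0.18398) + (-0.36566)) = 1.90249.
With S = 12 species, ln S = 2.48491, so J = 1.90249/2.48491 = 0.76562, i.e. 0.766 to 3 decimal places.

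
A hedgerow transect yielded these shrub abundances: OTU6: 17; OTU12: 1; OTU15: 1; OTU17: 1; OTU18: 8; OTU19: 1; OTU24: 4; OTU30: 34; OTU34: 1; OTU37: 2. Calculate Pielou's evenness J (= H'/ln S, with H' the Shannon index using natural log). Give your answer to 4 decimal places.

0.6562

Total N = 17+1+1+1+8+1+4+34+1+2 = 70, so the proportions are 0.242857, 0.014286, 0.014286, 0.014286, 0.114286, 0.014286, 0.057143, 0.485714, 0.014286, 0.028571 (working shown to 6 dp, full precision carried).
H' = −Σ pᵢ ln pᵢ = −((-0.343711) + (-0.060693) + (-0.060693) + (-0.060693) + (-0.247892) + (-0.060693) + (-0.163554) + (-0.350751) + (-0.060693) + (-0.101581)) = 1.510954.
With S = 10 species, ln S = 2.302585, so J = 1.510954/2.302585 = 0.656199, i.e. 0.6562 to 4 decimal places.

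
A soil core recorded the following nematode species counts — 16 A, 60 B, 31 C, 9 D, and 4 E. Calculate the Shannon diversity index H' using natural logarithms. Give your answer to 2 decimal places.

1.27

Total N = 16+60+31+9+4 = 120, so the proportions are 0.1333, 0.5, 0.2583, 0.075, 0.0333 (working shown to 4 dp, full precision carried).
Each pᵢ ln pᵢ term: 0.1333×(-2.0149)=-0.2687, 0.5×(-0.6931)=-0.3466, 0.2583×(-1.3535)=-0.3497, 0.075×(-2.5903)=-0.1943, 0.0333×(-3.4012)=-0.1134.
Sum = -1.2725, so H' = 1.27.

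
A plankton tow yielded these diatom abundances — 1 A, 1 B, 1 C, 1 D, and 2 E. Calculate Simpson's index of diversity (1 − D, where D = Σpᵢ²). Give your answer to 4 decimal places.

0.7778

Total N = 1+1+1+1+2 = 6, so the proportions are 0.166667, 0.166667, 0.166667, 0.166667, 0.333333 (working shown to 6 dp, full precision carried).
D = 0.166667² + 0.166667² + 0.166667² + 0.166667² + 0.333333² = 0.027778 + 0.027778 + 0.027778 + 0.027778 + 0.111111 = 0.222222.
So 1 − D = 0.777778, i.e. 0.7778 to 4 decimal places.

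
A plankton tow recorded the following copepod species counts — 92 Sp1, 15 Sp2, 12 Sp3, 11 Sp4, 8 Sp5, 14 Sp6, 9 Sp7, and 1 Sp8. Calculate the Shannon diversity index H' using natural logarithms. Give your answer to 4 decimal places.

1.4692

Total N = 92+15+12+11+8+14+9+1 = 162, so the proportions are 0.567901, 0.092593, 0.074074, 0.067901, 0.049383, 0.08642, 0.055556, 0.006173 (working shown to 6 dp, full precision carried).
Each pᵢ ln pᵢ term: 0.567901×(-0.565808)=-0.321323, 0.092593×(-2.379546)=-0.220328, 0.074074×(-2.602690)=-0.192792, 0.067901×(-2.689701)=-0.182634, 0.049383×(-3.008155)=-0.148551, 0.08642×(-2.448539)=-0.211602, 0.055556×(-2.890372)=-0.160576, 0.006173×(-5.087596)=-0.031405.
Sum = -1.469211, so H' = 1.4692.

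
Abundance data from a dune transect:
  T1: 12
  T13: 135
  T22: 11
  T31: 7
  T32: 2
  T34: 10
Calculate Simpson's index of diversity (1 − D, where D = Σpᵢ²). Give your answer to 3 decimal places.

Total N = 12+135+11+7+2+10 = 177, so the proportions are 0.0678, 0.76271, 0.06215, 0.03955, 0.0113, 0.0565 (working shown to 5 dp, full precision carried).
D = 0.0678² + 0.76271² + 0.06215² + 0.03955² + 0.0113² + 0.0565² = 0.00460 + 0.58173 + 0.00386 + 0.00156 + 0.00013 + 0.00319 = 0.59507.
So 1 − D = 0.40493, i.e. 0.405 to 3 decimal places.

0.405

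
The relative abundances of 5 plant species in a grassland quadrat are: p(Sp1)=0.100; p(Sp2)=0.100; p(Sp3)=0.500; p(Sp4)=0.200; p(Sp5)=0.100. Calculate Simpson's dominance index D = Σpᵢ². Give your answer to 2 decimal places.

0.32

D = 0.1² + 0.1² + 0.5² + 0.2² + 0.1² = 0.0100 + 0.0100 + 0.2500 + 0.0400 + 0.0100 = 0.3200 (working shown to 4 dp, full precision carried).
To 2 decimal places, D = 0.32.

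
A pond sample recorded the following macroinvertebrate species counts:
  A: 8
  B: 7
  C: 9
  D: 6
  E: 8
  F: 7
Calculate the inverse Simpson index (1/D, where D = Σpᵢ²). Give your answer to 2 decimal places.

Total N = 8+7+9+6+8+7 = 45, so the proportions are 0.177778, 0.155556, 0.2, 0.133333, 0.177778, 0.155556 (working shown to 6 dp, full precision carried).
D = 0.177778² + 0.155556² + 0.2² + 0.133333² + 0.177778² + 0.155556² = 0.031605 + 0.024198 + 0.040000 + 0.017778 + 0.031605 + 0.024198 = 0.169383.
So 1/D = 5.9038, i.e. 5.90 to 2 decimal places.

5.90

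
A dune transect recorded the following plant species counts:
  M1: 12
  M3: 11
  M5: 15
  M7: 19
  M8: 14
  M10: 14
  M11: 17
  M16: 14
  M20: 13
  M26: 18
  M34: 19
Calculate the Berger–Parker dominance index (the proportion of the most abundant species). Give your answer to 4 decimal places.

Total N = 12+11+15+19+14+14+17+14+13+18+19 = 166, so the proportions are 0.072289, 0.066265, 0.090361, 0.114458, 0.084337, 0.084337, 0.10241, 0.084337, 0.078313, 0.108434, 0.114458 (working shown to 6 dp, full precision carried).
The largest proportion is 0.114458, i.e. d = 0.1145 to 4 decimal places.

0.1145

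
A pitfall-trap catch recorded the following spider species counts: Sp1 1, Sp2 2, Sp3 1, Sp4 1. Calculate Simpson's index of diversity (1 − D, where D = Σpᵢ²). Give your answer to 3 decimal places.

Total N = 1+2+1+1 = 5, so the proportions are 0.2, 0.4, 0.2, 0.2 (working shown to 5 dp, full precision carried).
D = 0.2² + 0.4² + 0.2² + 0.2² = 0.04000 + 0.16000 + 0.04000 + 0.04000 = 0.28000.
So 1 − D = 0.72000, i.e. 0.720 to 3 decimal places.

0.720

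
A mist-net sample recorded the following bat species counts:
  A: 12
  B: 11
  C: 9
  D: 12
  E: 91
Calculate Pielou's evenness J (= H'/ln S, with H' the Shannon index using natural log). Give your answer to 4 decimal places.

0.6717

Total N = 12+11+9+12+91 = 135, so the proportions are 0.088889, 0.081481, 0.066667, 0.088889, 0.674074 (working shown to 6 dp, full precision carried).
H' = −Σ pᵢ ln pᵢ = −((-0.215144) + (-0.204305) + (-0.180537) + (-0.215144) + (-0.265865)) = 1.080994.
With S = 5 species, ln S = 1.609438, so J = 1.080994/1.609438 = 0.671660, i.e. 0.6717 to 4 decimal places.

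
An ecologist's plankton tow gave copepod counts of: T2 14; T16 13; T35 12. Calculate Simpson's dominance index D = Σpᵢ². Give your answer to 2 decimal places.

0.33

Total N = 14+13+12 = 39, so the proportions are 0.359, 0.3333, 0.3077 (working shown to 4 dp, full precision carried).
D = 0.359² + 0.3333² + 0.3077² = 0.1289 + 0.1111 + 0.0947 = 0.3346.
To 2 decimal places, D = 0.33.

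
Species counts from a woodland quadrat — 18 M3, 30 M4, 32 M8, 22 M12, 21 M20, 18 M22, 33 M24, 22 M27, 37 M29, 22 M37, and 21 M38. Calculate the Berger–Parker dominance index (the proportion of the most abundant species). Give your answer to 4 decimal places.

0.1341

Total N = 18+30+32+22+21+18+33+22+37+22+21 = 276, so the proportions are 0.065217, 0.108696, 0.115942, 0.07971, 0.076087, 0.065217, 0.119565, 0.07971, 0.134058, 0.07971, 0.076087 (working shown to 6 dp, full precision carried).
The largest proportion is 0.134058, i.e. d = 0.1341 to 4 decimal places.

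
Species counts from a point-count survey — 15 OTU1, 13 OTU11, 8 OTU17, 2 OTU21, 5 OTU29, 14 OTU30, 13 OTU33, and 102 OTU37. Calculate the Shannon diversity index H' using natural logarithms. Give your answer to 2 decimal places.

1.41

Total N = 15+13+8+2+5+14+13+102 = 172, so the proportions are 0.0872, 0.0756, 0.0465, 0.0116, 0.0291, 0.0814, 0.0756, 0.593 (working shown to 4 dp, full precision carried).
Each pᵢ ln pᵢ term: 0.0872×(-2.4394)=-0.2127, 0.0756×(-2.5825)=-0.1952, 0.0465×(-3.0681)=-0.1427, 0.0116×(-4.4543)=-0.0518, 0.0291×(-3.5381)=-0.1029, 0.0814×(-2.5084)=-0.2042, 0.0756×(-2.5825)=-0.1952, 0.593×(-0.5225)=-0.3099.
Sum = -1.4145, so H' = 1.41.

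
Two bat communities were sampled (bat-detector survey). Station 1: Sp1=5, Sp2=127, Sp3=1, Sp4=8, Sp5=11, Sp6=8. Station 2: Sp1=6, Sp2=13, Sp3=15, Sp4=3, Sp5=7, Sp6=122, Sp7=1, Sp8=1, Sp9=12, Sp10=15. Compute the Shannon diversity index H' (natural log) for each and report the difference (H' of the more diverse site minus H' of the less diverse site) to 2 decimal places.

Station 1: N=160, proportions 0.0312, 0.7937, 0.0063, 0.05, 0.0688, 0.05, giving H' = 0.8070 (working shown to 4 dp, full precision carried).
Station 2: N=195, proportions 0.0308, 0.0667, 0.0769, 0.0154, 0.0359, 0.6256, 0.0051, 0.0051, 0.0615, 0.0769, giving H' = 1.3850.
Difference = |0.8070 − 1.3850| = 0.5780, i.e. 0.58 to 2 decimal places.

0.58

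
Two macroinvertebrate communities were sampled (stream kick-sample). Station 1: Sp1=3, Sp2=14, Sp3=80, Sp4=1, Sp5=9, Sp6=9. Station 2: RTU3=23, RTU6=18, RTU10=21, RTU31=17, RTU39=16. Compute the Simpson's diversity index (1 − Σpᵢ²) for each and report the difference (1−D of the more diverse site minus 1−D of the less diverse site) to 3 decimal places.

0.299

Station 1: N=116, proportions 0.02586207, 0.12068966, 0.68965517, 0.00862069, 0.07758621, 0.07758621, giving 1−D = 0.49702735 (working shown to 8 dp, full precision carried).
Station 2: N=95, proportions 0.24210526, 0.18947368, 0.22105263, 0.17894737, 0.16842105, giving 1−D = 0.79623269.
Difference = |0.49702735 − 0.79623269| = 0.29920534, i.e. 0.299 to 3 decimal places.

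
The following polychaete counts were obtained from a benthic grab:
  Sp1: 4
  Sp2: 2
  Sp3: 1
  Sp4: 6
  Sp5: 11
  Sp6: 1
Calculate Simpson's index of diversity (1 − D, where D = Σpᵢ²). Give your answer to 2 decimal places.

Total N = 4+2+1+6+11+1 = 25, so the proportions are 0.16, 0.08, 0.04, 0.24, 0.44, 0.04 (working shown to 4 dp, full precision carried).
D = 0.16² + 0.08² + 0.04² + 0.24² + 0.44² + 0.04² = 0.0256 + 0.0064 + 0.0016 + 0.0576 + 0.1936 + 0.0016 = 0.2864.
So 1 − D = 0.7136, i.e. 0.71 to 2 decimal places.

0.71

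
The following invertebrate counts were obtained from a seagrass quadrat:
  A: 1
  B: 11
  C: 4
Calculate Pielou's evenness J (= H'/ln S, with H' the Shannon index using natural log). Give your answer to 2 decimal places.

Total N = 1+11+4 = 16, so the proportions are 0.0625, 0.6875, 0.25 (working shown to 4 dp, full precision carried).
H' = −Σ pᵢ ln pᵢ = −((-0.1733) + (-0.2576) + (-0.3466)) = 0.7775.
With S = 3 species, ln S = 1.0986, so J = 0.7775/1.0986 = 0.7077, i.e. 0.71 to 2 decimal places.

0.71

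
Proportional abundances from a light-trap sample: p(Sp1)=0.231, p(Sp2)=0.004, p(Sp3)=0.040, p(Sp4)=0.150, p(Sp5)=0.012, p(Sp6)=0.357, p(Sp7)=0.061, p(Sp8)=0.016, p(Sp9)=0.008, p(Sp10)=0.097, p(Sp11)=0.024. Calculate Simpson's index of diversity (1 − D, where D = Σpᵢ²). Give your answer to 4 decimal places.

D = 0.231² + 0.004² + 0.04² + 0.15² + 0.012² + 0.357² + 0.061² + 0.016² + 0.008² + 0.097² + 0.024² = 0.053361 + 0.000016 + 0.001600 + 0.022500 + 0.000144 + 0.127449 + 0.003721 + 0.000256 + 0.000064 + 0.009409 + 0.000576 = 0.219096 (working shown to 6 dp, full precision carried).
So 1 − D = 0.780904, i.e. 0.7809 to 4 decimal places.

0.7809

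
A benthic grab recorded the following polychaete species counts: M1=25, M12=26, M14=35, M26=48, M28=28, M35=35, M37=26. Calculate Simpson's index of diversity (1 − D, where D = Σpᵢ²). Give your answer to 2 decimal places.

0.85

Total N = 25+26+35+48+28+35+26 = 223, so the proportions are 0.1121, 0.1166, 0.157, 0.2152, 0.1256, 0.157, 0.1166 (working shown to 4 dp, full precision carried).
D = 0.1121² + 0.1166² + 0.157² + 0.2152² + 0.1256² + 0.157² + 0.1166² = 0.0126 + 0.0136 + 0.0246 + 0.0463 + 0.0158 + 0.0246 + 0.0136 = 0.1511.
So 1 − D = 0.8489, i.e. 0.85 to 2 decimal places.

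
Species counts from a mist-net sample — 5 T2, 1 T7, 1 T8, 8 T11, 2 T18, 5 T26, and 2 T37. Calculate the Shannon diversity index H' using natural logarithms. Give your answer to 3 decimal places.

Total N = 5+1+1+8+2+5+2 = 24, so the proportions are 0.20833, 0.04167, 0.04167, 0.33333, 0.08333, 0.20833, 0.08333 (working shown to 5 dp, full precision carried).
Each pᵢ ln pᵢ term: 0.20833×(-1.56862)=-0.32679, 0.04167×(-3.17805)=-0.13242, 0.04167×(-3.17805)=-0.13242, 0.33333×(-1.09861)=-0.36620, 0.08333×(-2.48491)=-0.20708, 0.20833×(-1.56862)=-0.32679, 0.08333×(-2.48491)=-0.20708.
Sum = -1.69878, so H' = 1.699.

1.699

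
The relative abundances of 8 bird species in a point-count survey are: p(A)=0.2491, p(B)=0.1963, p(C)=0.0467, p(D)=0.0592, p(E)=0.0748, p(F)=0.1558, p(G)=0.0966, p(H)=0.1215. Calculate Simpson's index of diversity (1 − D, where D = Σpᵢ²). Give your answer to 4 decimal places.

D = 0.2491² + 0.1963² + 0.0467² + 0.0592² + 0.0748² + 0.1558² + 0.0966² + 0.1215² = 0.062051 + 0.038534 + 0.002181 + 0.003505 + 0.005595 + 0.024274 + 0.009332 + 0.014762 = 0.160233 (working shown to 6 dp, full precision carried).
So 1 − D = 0.839767, i.e. 0.8398 to 4 decimal places.

0.8398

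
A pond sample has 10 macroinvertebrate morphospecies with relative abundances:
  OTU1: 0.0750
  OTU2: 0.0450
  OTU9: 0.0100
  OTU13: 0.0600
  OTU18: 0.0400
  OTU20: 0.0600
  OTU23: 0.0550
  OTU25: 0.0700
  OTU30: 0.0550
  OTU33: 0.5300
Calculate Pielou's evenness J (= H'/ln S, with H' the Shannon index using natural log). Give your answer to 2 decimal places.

H' = −Σ pᵢ ln pᵢ = −((-0.1943) + (-0.1395) + (-0.0461) + (-0.1688) + (-0.1288) + (-0.1688) + (-0.1595) + (-0.1861) + (-0.1595) + (-0.3365)) = 1.6879 (working shown to 4 dp, full precision carried).
With S = 10 species, ln S = 2.3026, so J = 1.6879/2.3026 = 0.7331, i.e. 0.73 to 2 decimal places.

0.73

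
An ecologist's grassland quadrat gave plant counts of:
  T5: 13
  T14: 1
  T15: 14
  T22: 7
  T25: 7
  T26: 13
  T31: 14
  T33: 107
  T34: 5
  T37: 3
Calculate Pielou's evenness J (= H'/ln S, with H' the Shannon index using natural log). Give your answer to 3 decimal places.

Total N = 13+1+14+7+7+13+14+107+5+3 = 184, so the proportions are 0.07065, 0.00543, 0.07609, 0.03804, 0.03804, 0.07065, 0.07609, 0.58152, 0.02717, 0.0163 (working shown to 5 dp, full precision carried).
H' = −Σ pᵢ ln pᵢ = −((-0.18723) + (-0.02834) + (-0.19599) + (-0.12437) + (-0.12437) + (-0.18723) + (-0.19599) + (-0.31525) + (-0.09798) + (-0.06711)) = 1.52384.
With S = 10 species, ln S = 2.30259, so J = 1.52384/2.30259 = 0.66180, i.e. 0.662 to 3 decimal places.

0.662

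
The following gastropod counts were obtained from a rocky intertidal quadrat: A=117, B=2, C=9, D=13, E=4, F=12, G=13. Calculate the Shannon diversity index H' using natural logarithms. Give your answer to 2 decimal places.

Total N = 117+2+9+13+4+12+13 = 170, so the proportions are 0.6882, 0.0118, 0.0529, 0.0765, 0.0235, 0.0706, 0.0765 (working shown to 4 dp, full precision carried).
Each pᵢ ln pᵢ term: 0.6882×(-0.3736)=-0.2571, 0.0118×(-4.4427)=-0.0523, 0.0529×(-2.9386)=-0.1556, 0.0765×(-2.5708)=-0.1966, 0.0235×(-3.7495)=-0.0882, 0.0706×(-2.6509)=-0.1871, 0.0765×(-2.5708)=-0.1966.
Sum = -1.1335, so H' = 1.13.

1.13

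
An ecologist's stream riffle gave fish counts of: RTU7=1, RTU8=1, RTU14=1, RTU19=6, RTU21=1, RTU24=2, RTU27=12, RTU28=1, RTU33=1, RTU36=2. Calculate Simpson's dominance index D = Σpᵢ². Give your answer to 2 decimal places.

0.25

Total N = 1+1+1+6+1+2+12+1+1+2 = 28, so the proportions are 0.0357, 0.0357, 0.0357, 0.2143, 0.0357, 0.0714, 0.4286, 0.0357, 0.0357, 0.0714 (working shown to 4 dp, full precision carried).
D = 0.0357² + 0.0357² + 0.0357² + 0.2143² + 0.0357² + 0.0714² + 0.4286² + 0.0357² + 0.0357² + 0.0714² = 0.0013 + 0.0013 + 0.0013 + 0.0459 + 0.0013 + 0.0051 + 0.1837 + 0.0013 + 0.0013 + 0.0051 = 0.2474.
To 2 decimal places, D = 0.25.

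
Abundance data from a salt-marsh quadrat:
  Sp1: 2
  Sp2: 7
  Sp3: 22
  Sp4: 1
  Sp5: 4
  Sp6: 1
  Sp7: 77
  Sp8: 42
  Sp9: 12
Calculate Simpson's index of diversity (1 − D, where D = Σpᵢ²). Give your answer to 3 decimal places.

0.703

Total N = 2+7+22+1+4+1+77+42+12 = 168, so the proportions are 0.0119, 0.04167, 0.13095, 0.00595, 0.02381, 0.00595, 0.45833, 0.25, 0.07143 (working shown to 5 dp, full precision carried).
D = 0.0119² + 0.04167² + 0.13095² + 0.00595² + 0.02381² + 0.00595² + 0.45833² + 0.25² + 0.07143² = 0.00014 + 0.00174 + 0.01715 + 0.00004 + 0.00057 + 0.00004 + 0.21007 + 0.06250 + 0.00510 = 0.29734.
So 1 − D = 0.70266, i.e. 0.703 to 3 decimal places.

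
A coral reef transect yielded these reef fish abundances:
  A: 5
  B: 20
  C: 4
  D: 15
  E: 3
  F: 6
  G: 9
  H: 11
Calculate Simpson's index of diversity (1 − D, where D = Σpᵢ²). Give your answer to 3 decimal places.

0.829

Total N = 5+20+4+15+3+6+9+11 = 73, so the proportions are 0.06849, 0.27397, 0.05479, 0.20548, 0.0411, 0.08219, 0.12329, 0.15068 (working shown to 5 dp, full precision carried).
D = 0.06849² + 0.27397² + 0.05479² + 0.20548² + 0.0411² + 0.08219² + 0.12329² + 0.15068² = 0.00469 + 0.07506 + 0.00300 + 0.04222 + 0.00169 + 0.00676 + 0.01520 + 0.02271 = 0.17133.
So 1 − D = 0.82867, i.e. 0.829 to 3 decimal places.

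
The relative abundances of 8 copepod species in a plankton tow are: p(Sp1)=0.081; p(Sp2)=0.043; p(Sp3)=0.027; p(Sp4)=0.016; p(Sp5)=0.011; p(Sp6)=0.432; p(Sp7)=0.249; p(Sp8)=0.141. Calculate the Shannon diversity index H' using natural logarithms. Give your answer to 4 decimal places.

1.5372

Each pᵢ ln pᵢ term (working shown to 6 dp, full precision carried): 0.081×(-2.513306)=-0.203578, 0.043×(-3.146555)=-0.135302, 0.027×(-3.611918)=-0.097522, 0.016×(-4.135167)=-0.066163, 0.011×(-4.509860)=-0.049608, 0.432×(-0.839330)=-0.362590, 0.249×(-1.390302)=-0.346185, 0.141×(-1.958995)=-0.276218.
Sum = -1.537167, so H' = 1.5372.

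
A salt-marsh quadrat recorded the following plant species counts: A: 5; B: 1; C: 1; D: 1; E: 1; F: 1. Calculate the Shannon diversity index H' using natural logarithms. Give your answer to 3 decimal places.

1.498

Total N = 5+1+1+1+1+1 = 10, so the proportions are 0.5, 0.1, 0.1, 0.1, 0.1, 0.1 (working shown to 5 dp, full precision carried).
Each pᵢ ln pᵢ term: 0.5×(-0.69315)=-0.34657, 0.1×(-2.30259)=-0.23026, 0.1×(-2.30259)=-0.23026, 0.1×(-2.30259)=-0.23026, 0.1×(-2.30259)=-0.23026, 0.1×(-2.30259)=-0.23026.
Sum = -1.49787, so H' = 1.498.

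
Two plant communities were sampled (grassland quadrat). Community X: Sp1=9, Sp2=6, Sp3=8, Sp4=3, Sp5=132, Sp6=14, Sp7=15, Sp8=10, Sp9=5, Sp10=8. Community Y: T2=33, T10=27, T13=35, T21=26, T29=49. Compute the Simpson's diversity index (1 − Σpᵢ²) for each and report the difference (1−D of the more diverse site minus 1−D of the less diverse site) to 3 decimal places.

Community X: N=210, proportions 0.04286, 0.02857, 0.0381, 0.01429, 0.62857, 0.06667, 0.07143, 0.04762, 0.02381, 0.0381, giving 1−D = 0.58676 (working shown to 5 dp, full precision carried).
Community Y: N=170, proportions 0.19412, 0.15882, 0.20588, 0.15294, 0.28824, giving 1−D = 0.78824.
Difference = |0.58676 − 0.78824| = 0.20148, i.e. 0.201 to 3 decimal places.

0.201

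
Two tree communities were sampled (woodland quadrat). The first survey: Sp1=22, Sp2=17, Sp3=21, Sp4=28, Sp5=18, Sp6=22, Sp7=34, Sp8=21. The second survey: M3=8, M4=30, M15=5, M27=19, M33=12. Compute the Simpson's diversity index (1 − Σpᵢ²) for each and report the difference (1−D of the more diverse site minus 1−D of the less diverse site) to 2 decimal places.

0.14

The first survey: N=183, proportions 0.12022, 0.0929, 0.11475, 0.15301, 0.09836, 0.12022, 0.18579, 0.11475, giving 1−D = 0.86852 (working shown to 5 dp, full precision carried).
The second survey: N=74, proportions 0.10811, 0.40541, 0.06757, 0.25676, 0.16216, giving 1−D = 0.72717.
Difference = |0.86852 − 0.72717| = 0.14135, i.e. 0.14 to 2 decimal places.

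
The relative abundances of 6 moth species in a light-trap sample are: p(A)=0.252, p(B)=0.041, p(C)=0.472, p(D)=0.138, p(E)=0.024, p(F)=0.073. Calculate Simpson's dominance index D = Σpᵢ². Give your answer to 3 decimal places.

0.313

D = 0.252² + 0.041² + 0.472² + 0.138² + 0.024² + 0.073² = 0.06350 + 0.00168 + 0.22278 + 0.01904 + 0.00058 + 0.00533 = 0.31292 (working shown to 5 dp, full precision carried).
To 3 decimal places, D = 0.313.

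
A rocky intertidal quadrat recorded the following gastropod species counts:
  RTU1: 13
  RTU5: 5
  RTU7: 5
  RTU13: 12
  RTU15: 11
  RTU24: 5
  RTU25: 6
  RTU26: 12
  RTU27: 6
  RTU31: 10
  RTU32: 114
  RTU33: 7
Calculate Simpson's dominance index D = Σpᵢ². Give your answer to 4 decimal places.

Total N = 13+5+5+12+11+5+6+12+6+10+114+7 = 206, so the proportions are 0.063107, 0.024272, 0.024272, 0.058252, 0.053398, 0.024272, 0.029126, 0.058252, 0.029126, 0.048544, 0.553398, 0.033981 (working shown to 6 dp, full precision carried).
D = 0.063107² + 0.024272² + 0.024272² + 0.058252² + 0.053398² + 0.024272² + 0.029126² + 0.058252² + 0.029126² + 0.048544² + 0.553398² + 0.033981² = 0.003982 + 0.000589 + 0.000589 + 0.003393 + 0.002851 + 0.000589 + 0.000848 + 0.003393 + 0.000848 + 0.002356 + 0.306249 + 0.001155 = 0.326845.
To 4 decimal places, D = 0.3268.

0.3268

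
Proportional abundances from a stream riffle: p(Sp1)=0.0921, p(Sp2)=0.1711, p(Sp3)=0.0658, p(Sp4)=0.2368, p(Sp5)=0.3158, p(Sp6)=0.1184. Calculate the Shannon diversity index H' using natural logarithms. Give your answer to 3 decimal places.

1.659

Each pᵢ ln pᵢ term (working shown to 5 dp, full precision carried): 0.0921×(-2.38488)=-0.21965, 0.1711×(-1.76551)=-0.30208, 0.0658×(-2.72114)=-0.17905, 0.2368×(-1.44054)=-0.34112, 0.3158×(-1.15265)=-0.36401, 0.1184×(-2.13369)=-0.25263.
Sum = -1.65853, so H' = 1.659.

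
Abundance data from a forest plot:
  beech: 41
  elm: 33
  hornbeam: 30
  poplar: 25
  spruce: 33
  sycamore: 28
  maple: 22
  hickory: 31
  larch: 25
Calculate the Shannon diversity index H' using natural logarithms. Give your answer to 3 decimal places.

2.181

Total N = 41+33+30+25+33+28+22+31+25 = 268, so the proportions are 0.15299, 0.12313, 0.11194, 0.09328, 0.12313, 0.10448, 0.08209, 0.11567, 0.09328 (working shown to 5 dp, full precision carried).
Each pᵢ ln pᵢ term: 0.15299×(-1.87741)=-0.28722, 0.12313×(-2.09448)=-0.25790, 0.11194×(-2.18979)=-0.24513, 0.09328×(-2.37211)=-0.22128, 0.12313×(-2.09448)=-0.25790, 0.10448×(-2.25878)=-0.23599, 0.08209×(-2.49994)=-0.20522, 0.11567×(-2.15700)=-0.24950, 0.09328×(-2.37211)=-0.22128.
Sum = -2.18142, so H' = 2.181.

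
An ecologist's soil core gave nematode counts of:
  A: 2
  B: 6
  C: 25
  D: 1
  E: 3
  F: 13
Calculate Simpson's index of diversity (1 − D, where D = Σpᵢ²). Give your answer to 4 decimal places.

0.6624

Total N = 2+6+25+1+3+13 = 50, so the proportions are 0.04, 0.12, 0.5, 0.02, 0.06, 0.26 (working shown to 6 dp, full precision carried).
D = 0.04² + 0.12² + 0.5² + 0.02² + 0.06² + 0.26² = 0.001600 + 0.014400 + 0.250000 + 0.000400 + 0.003600 + 0.067600 = 0.337600.
So 1 − D = 0.662400, i.e. 0.6624 to 4 decimal places.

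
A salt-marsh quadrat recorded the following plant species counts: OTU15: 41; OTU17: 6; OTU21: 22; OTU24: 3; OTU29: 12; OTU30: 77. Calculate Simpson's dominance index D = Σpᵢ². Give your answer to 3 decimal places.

Total N = 41+6+22+3+12+77 = 161, so the proportions are 0.25466, 0.03727, 0.13665, 0.01863, 0.07453, 0.47826 (working shown to 5 dp, full precision carried).
D = 0.25466² + 0.03727² + 0.13665² + 0.01863² + 0.07453² + 0.47826² = 0.06485 + 0.00139 + 0.01867 + 0.00035 + 0.00556 + 0.22873 = 0.31955.
To 3 decimal places, D = 0.320.

0.320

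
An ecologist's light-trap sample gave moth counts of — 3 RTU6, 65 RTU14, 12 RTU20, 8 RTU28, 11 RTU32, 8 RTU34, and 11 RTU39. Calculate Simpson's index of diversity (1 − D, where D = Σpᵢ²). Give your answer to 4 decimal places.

0.6590

Total N = 3+65+12+8+11+8+11 = 118, so the proportions are 0.025424, 0.550847, 0.101695, 0.067797, 0.09322, 0.067797, 0.09322 (working shown to 6 dp, full precision carried).
D = 0.025424² + 0.550847² + 0.101695² + 0.067797² + 0.09322² + 0.067797² + 0.09322² = 0.000646 + 0.303433 + 0.010342 + 0.004596 + 0.008690 + 0.004596 + 0.008690 = 0.340994.
So 1 − D = 0.659006, i.e. 0.6590 to 4 decimal places.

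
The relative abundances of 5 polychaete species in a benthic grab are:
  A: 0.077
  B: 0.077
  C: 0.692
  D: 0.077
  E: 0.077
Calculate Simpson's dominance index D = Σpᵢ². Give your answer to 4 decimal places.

D = 0.077² + 0.077² + 0.692² + 0.077² + 0.077² = 0.005929 + 0.005929 + 0.478864 + 0.005929 + 0.005929 = 0.502580 (working shown to 6 dp, full precision carried).
To 4 decimal places, D = 0.5026.

0.5026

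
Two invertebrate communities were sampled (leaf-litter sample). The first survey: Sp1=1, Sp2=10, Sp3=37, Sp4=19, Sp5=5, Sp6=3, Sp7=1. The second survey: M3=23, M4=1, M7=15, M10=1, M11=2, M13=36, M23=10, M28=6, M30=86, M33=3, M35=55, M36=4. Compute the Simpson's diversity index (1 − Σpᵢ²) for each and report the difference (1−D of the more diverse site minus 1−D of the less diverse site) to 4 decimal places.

The first survey: N=76, proportions 0.013158, 0.131579, 0.486842, 0.25, 0.065789, 0.039474, 0.013158, giving 1−D = 0.676939 (working shown to 6 dp, full precision carried).
The second survey: N=242, proportions 0.095041, 0.004132, 0.061983, 0.004132, 0.008264, 0.14876, 0.041322, 0.024793, 0.355372, 0.012397, 0.227273, 0.016529, giving 1−D = 0.784202.
Difference = |0.676939 − 0.784202| = 0.107263, i.e. 0.1073 to 4 decimal places.

0.1073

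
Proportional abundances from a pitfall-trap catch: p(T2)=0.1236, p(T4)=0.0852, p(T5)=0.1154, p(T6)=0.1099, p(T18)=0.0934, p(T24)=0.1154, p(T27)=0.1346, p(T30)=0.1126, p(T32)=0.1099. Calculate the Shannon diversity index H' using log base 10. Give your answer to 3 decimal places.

0.951

Each pᵢ log₁₀ pᵢ term (working shown to 5 dp, full precision carried): 0.1236×(-0.90798)=-0.11223, 0.0852×(-1.06956)=-0.09113, 0.1154×(-0.93779)=-0.10822, 0.1099×(-0.95900)=-0.10539, 0.0934×(-1.02965)=-0.09617, 0.1154×(-0.93779)=-0.10822, 0.1346×(-0.87095)=-0.11723, 0.1126×(-0.94846)=-0.10680, 0.1099×(-0.95900)=-0.10539.
Sum = -0.95078, so H' = 0.951.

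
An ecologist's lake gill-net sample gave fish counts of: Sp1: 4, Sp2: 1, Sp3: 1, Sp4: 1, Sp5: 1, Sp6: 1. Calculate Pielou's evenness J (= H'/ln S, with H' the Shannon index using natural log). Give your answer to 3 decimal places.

Total N = 4+1+1+1+1+1 = 9, so the proportions are 0.44444, 0.11111, 0.11111, 0.11111, 0.11111, 0.11111 (working shown to 5 dp, full precision carried).
H' = −Σ pᵢ ln pᵢ = −((-0.36041) + (-0.24414) + (-0.24414) + (-0.24414) + (-0.24414) + (-0.24414)) = 1.58109.
With S = 6 species, ln S = 1.79176, so J = 1.58109/1.79176 = 0.88243, i.e. 0.882 to 3 decimal places.

0.882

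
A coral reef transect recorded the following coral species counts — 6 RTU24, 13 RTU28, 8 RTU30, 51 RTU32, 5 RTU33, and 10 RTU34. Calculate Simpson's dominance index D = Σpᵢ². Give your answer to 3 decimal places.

0.346

Total N = 6+13+8+51+5+10 = 93, so the proportions are 0.06452, 0.13978, 0.08602, 0.54839, 0.05376, 0.10753 (working shown to 5 dp, full precision carried).
D = 0.06452² + 0.13978² + 0.08602² + 0.54839² + 0.05376² + 0.10753² = 0.00416 + 0.01954 + 0.00740 + 0.30073 + 0.00289 + 0.01156 = 0.34628.
To 3 decimal places, D = 0.346.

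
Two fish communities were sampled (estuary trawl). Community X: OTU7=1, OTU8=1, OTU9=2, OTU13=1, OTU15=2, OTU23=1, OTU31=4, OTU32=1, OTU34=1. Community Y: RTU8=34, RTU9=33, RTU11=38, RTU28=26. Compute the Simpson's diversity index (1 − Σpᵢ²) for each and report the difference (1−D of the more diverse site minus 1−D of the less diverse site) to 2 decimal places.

Community X: N=14, proportions 0.0714, 0.0714, 0.1429, 0.0714, 0.1429, 0.0714, 0.2857, 0.0714, 0.0714, giving 1−D = 0.8469 (working shown to 4 dp, full precision carried).
Community Y: N=131, proportions 0.2595, 0.2519, 0.2901, 0.1985, giving 1−D = 0.7456.
Difference = |0.8469 − 0.7456| = 0.1013, i.e. 0.10 to 2 decimal places.

0.10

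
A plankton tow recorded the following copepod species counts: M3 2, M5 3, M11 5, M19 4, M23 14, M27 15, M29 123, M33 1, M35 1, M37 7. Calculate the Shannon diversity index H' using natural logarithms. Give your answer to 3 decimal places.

1.157

Total N = 2+3+5+4+14+15+123+1+1+7 = 175, so the proportions are 0.01143, 0.01714, 0.02857, 0.02286, 0.08, 0.08571, 0.70286, 0.00571, 0.00571, 0.04 (working shown to 5 dp, full precision carried).
Each pᵢ ln pᵢ term: 0.01143×(-4.47164)=-0.05110, 0.01714×(-4.06617)=-0.06971, 0.02857×(-3.55535)=-0.10158, 0.02286×(-3.77849)=-0.08637, 0.08×(-2.52573)=-0.20206, 0.08571×(-2.45674)=-0.21058, 0.70286×(-0.35260)=-0.24783, 0.00571×(-5.16479)=-0.02951, 0.00571×(-5.16479)=-0.02951, 0.04×(-3.21888)=-0.12876.
Sum = -1.15700, so H' = 1.157.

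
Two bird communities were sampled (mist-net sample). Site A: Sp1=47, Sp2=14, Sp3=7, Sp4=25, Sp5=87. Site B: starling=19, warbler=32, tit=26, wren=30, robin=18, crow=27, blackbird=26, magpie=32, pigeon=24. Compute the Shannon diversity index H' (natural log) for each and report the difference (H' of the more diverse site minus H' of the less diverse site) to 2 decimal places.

Site A: N=180, proportions 0.2611, 0.0778, 0.0389, 0.1389, 0.4833, giving H' = 1.3011 (working shown to 4 dp, full precision carried).
Site B: N=234, proportions 0.0812, 0.1368, 0.1111, 0.1282, 0.0769, 0.1154, 0.1111, 0.1368, 0.1026, giving H' = 2.1797.
Difference = |1.3011 − 2.1797| = 0.8786, i.e. 0.88 to 2 decimal places.

0.88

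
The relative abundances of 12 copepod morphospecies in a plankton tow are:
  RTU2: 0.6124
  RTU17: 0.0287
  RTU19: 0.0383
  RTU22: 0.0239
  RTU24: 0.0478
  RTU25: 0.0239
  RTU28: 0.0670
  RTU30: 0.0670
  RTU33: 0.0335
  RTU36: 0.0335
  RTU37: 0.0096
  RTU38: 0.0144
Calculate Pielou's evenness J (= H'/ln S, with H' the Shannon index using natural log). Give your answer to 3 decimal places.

H' = −Σ pᵢ ln pᵢ = −((-0.30030) + (-0.10191) + (-0.12495) + (-0.08924) + (-0.14535) + (-0.08924) + (-0.18111) + (-0.18111) + (-0.11377) + (-0.11377) + (-0.04460) + (-0.06106)) = 1.54641 (working shown to 5 dp, full precision carried).
With S = 12 species, ln S = 2.48491, so J = 1.54641/2.48491 = 0.62232, i.e. 0.622 to 3 decimal places.

0.622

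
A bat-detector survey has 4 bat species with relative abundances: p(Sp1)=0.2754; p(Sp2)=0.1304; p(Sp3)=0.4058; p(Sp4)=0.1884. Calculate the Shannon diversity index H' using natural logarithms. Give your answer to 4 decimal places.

1.3012

Each pᵢ ln pᵢ term (working shown to 6 dp, full precision carried): 0.2754×(-1.289531)=-0.355137, 0.1304×(-2.037149)=-0.265644, 0.4058×(-0.901895)=-0.365989, 0.1884×(-1.669188)=-0.314475.
Sum = -1.301245, so H' = 1.3012.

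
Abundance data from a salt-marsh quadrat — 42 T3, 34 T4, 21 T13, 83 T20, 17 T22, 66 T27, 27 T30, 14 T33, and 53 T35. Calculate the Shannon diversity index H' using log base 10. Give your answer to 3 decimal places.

Total N = 42+34+21+83+17+66+27+14+53 = 357, so the proportions are 0.11765, 0.09524, 0.05882, 0.23249, 0.04762, 0.18487, 0.07563, 0.03922, 0.14846 (working shown to 5 dp, full precision carried).
Each pᵢ log₁₀ pᵢ term: 0.11765×(-0.92942)=-0.10934, 0.09524×(-1.02119)=-0.09726, 0.05882×(-1.23045)=-0.07238, 0.23249×(-0.63359)=-0.14731, 0.04762×(-1.32222)=-0.06296, 0.18487×(-0.73312)=-0.13554, 0.07563×(-1.12130)=-0.08480, 0.03922×(-1.40654)=-0.05516, 0.14846×(-0.82839)=-0.12298.
Sum = -0.88773, so H' = 0.888.

0.888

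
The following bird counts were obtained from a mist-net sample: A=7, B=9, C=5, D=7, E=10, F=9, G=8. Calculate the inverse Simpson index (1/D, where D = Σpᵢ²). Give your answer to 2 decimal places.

6.74

Total N = 7+9+5+7+10+9+8 = 55, so the proportions are 0.127273, 0.163636, 0.090909, 0.127273, 0.181818, 0.163636, 0.145455 (working shown to 6 dp, full precision carried).
D = 0.127273² + 0.163636² + 0.090909² + 0.127273² + 0.181818² + 0.163636² + 0.145455² = 0.016198 + 0.026777 + 0.008264 + 0.016198 + 0.033058 + 0.026777 + 0.021157 = 0.148430.
So 1/D = 6.7372, i.e. 6.74 to 2 decimal places.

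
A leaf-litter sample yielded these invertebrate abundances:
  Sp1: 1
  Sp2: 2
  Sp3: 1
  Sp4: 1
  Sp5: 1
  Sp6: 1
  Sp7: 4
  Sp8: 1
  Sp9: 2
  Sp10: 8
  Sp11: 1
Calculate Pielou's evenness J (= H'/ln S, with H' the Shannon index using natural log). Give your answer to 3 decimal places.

0.855

Total N = 1+2+1+1+1+1+4+1+2+8+1 = 23, so the proportions are 0.04348, 0.08696, 0.04348, 0.04348, 0.04348, 0.04348, 0.17391, 0.04348, 0.08696, 0.34783, 0.04348 (working shown to 5 dp, full precision carried).
H' = −Σ pᵢ ln pᵢ = −((-0.13633) + (-0.21238) + (-0.13633) + (-0.13633) + (-0.13633) + (-0.13633) + (-0.30421) + (-0.13633) + (-0.21238) + (-0.36732) + (-0.13633)) = 2.05057.
With S = 11 species, ln S = 2.39790, so J = 2.05057/2.39790 = 0.85515, i.e. 0.855 to 3 decimal places.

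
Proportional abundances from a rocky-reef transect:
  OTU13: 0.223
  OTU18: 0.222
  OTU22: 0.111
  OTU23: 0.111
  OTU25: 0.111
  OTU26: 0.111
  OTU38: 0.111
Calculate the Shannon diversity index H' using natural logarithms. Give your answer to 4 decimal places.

1.8888

Each pᵢ ln pᵢ term (working shown to 6 dp, full precision carried): 0.223×(-1.500584)=-0.334630, 0.222×(-1.505078)=-0.334127, 0.111×(-2.198225)=-0.244003, 0.111×(-2.198225)=-0.244003, 0.111×(-2.198225)=-0.244003, 0.111×(-2.198225)=-0.244003, 0.111×(-2.198225)=-0.244003.
Sum = -1.888772, so H' = 1.8888.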